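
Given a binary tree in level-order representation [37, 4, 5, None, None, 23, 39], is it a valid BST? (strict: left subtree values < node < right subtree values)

Level-order array: [37, 4, 5, None, None, 23, 39]
Validate using subtree bounds (lo, hi): at each node, require lo < value < hi,
then recurse left with hi=value and right with lo=value.
Preorder trace (stopping at first violation):
  at node 37 with bounds (-inf, +inf): OK
  at node 4 with bounds (-inf, 37): OK
  at node 5 with bounds (37, +inf): VIOLATION
Node 5 violates its bound: not (37 < 5 < +inf).
Result: Not a valid BST


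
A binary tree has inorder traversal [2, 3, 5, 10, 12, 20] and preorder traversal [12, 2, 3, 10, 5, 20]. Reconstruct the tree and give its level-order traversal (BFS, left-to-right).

Inorder:  [2, 3, 5, 10, 12, 20]
Preorder: [12, 2, 3, 10, 5, 20]
Algorithm: preorder visits root first, so consume preorder in order;
for each root, split the current inorder slice at that value into
left-subtree inorder and right-subtree inorder, then recurse.
Recursive splits:
  root=12; inorder splits into left=[2, 3, 5, 10], right=[20]
  root=2; inorder splits into left=[], right=[3, 5, 10]
  root=3; inorder splits into left=[], right=[5, 10]
  root=10; inorder splits into left=[5], right=[]
  root=5; inorder splits into left=[], right=[]
  root=20; inorder splits into left=[], right=[]
Reconstructed level-order: [12, 2, 20, 3, 10, 5]


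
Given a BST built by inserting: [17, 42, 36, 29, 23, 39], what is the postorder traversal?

Tree insertion order: [17, 42, 36, 29, 23, 39]
Tree (level-order array): [17, None, 42, 36, None, 29, 39, 23]
Postorder traversal: [23, 29, 39, 36, 42, 17]


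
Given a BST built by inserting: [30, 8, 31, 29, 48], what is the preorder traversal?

Tree insertion order: [30, 8, 31, 29, 48]
Tree (level-order array): [30, 8, 31, None, 29, None, 48]
Preorder traversal: [30, 8, 29, 31, 48]


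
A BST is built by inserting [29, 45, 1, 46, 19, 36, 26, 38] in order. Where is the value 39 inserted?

Starting tree (level order): [29, 1, 45, None, 19, 36, 46, None, 26, None, 38]
Insertion path: 29 -> 45 -> 36 -> 38
Result: insert 39 as right child of 38
Final tree (level order): [29, 1, 45, None, 19, 36, 46, None, 26, None, 38, None, None, None, None, None, 39]


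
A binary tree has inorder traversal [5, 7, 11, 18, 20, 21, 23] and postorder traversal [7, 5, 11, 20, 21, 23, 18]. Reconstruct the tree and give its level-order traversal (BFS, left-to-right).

Inorder:   [5, 7, 11, 18, 20, 21, 23]
Postorder: [7, 5, 11, 20, 21, 23, 18]
Algorithm: postorder visits root last, so walk postorder right-to-left;
each value is the root of the current inorder slice — split it at that
value, recurse on the right subtree first, then the left.
Recursive splits:
  root=18; inorder splits into left=[5, 7, 11], right=[20, 21, 23]
  root=23; inorder splits into left=[20, 21], right=[]
  root=21; inorder splits into left=[20], right=[]
  root=20; inorder splits into left=[], right=[]
  root=11; inorder splits into left=[5, 7], right=[]
  root=5; inorder splits into left=[], right=[7]
  root=7; inorder splits into left=[], right=[]
Reconstructed level-order: [18, 11, 23, 5, 21, 7, 20]


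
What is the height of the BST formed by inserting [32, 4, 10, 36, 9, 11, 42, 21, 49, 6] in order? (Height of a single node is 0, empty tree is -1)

Insertion order: [32, 4, 10, 36, 9, 11, 42, 21, 49, 6]
Tree (level-order array): [32, 4, 36, None, 10, None, 42, 9, 11, None, 49, 6, None, None, 21]
Compute height bottom-up (empty subtree = -1):
  height(6) = 1 + max(-1, -1) = 0
  height(9) = 1 + max(0, -1) = 1
  height(21) = 1 + max(-1, -1) = 0
  height(11) = 1 + max(-1, 0) = 1
  height(10) = 1 + max(1, 1) = 2
  height(4) = 1 + max(-1, 2) = 3
  height(49) = 1 + max(-1, -1) = 0
  height(42) = 1 + max(-1, 0) = 1
  height(36) = 1 + max(-1, 1) = 2
  height(32) = 1 + max(3, 2) = 4
Height = 4


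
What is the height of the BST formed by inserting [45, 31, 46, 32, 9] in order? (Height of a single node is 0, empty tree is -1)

Insertion order: [45, 31, 46, 32, 9]
Tree (level-order array): [45, 31, 46, 9, 32]
Compute height bottom-up (empty subtree = -1):
  height(9) = 1 + max(-1, -1) = 0
  height(32) = 1 + max(-1, -1) = 0
  height(31) = 1 + max(0, 0) = 1
  height(46) = 1 + max(-1, -1) = 0
  height(45) = 1 + max(1, 0) = 2
Height = 2


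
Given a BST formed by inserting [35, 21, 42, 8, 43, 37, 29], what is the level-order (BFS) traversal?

Tree insertion order: [35, 21, 42, 8, 43, 37, 29]
Tree (level-order array): [35, 21, 42, 8, 29, 37, 43]
BFS from the root, enqueuing left then right child of each popped node:
  queue [35] -> pop 35, enqueue [21, 42], visited so far: [35]
  queue [21, 42] -> pop 21, enqueue [8, 29], visited so far: [35, 21]
  queue [42, 8, 29] -> pop 42, enqueue [37, 43], visited so far: [35, 21, 42]
  queue [8, 29, 37, 43] -> pop 8, enqueue [none], visited so far: [35, 21, 42, 8]
  queue [29, 37, 43] -> pop 29, enqueue [none], visited so far: [35, 21, 42, 8, 29]
  queue [37, 43] -> pop 37, enqueue [none], visited so far: [35, 21, 42, 8, 29, 37]
  queue [43] -> pop 43, enqueue [none], visited so far: [35, 21, 42, 8, 29, 37, 43]
Result: [35, 21, 42, 8, 29, 37, 43]


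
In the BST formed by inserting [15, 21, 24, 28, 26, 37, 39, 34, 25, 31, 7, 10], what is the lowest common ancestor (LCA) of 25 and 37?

Tree insertion order: [15, 21, 24, 28, 26, 37, 39, 34, 25, 31, 7, 10]
Tree (level-order array): [15, 7, 21, None, 10, None, 24, None, None, None, 28, 26, 37, 25, None, 34, 39, None, None, 31]
In a BST, the LCA of p=25, q=37 is the first node v on the
root-to-leaf path with p <= v <= q (go left if both < v, right if both > v).
Walk from root:
  at 15: both 25 and 37 > 15, go right
  at 21: both 25 and 37 > 21, go right
  at 24: both 25 and 37 > 24, go right
  at 28: 25 <= 28 <= 37, this is the LCA
LCA = 28


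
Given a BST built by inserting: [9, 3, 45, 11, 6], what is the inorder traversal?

Tree insertion order: [9, 3, 45, 11, 6]
Tree (level-order array): [9, 3, 45, None, 6, 11]
Inorder traversal: [3, 6, 9, 11, 45]


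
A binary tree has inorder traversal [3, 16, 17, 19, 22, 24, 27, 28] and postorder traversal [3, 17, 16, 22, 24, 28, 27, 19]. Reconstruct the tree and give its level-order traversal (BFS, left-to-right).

Inorder:   [3, 16, 17, 19, 22, 24, 27, 28]
Postorder: [3, 17, 16, 22, 24, 28, 27, 19]
Algorithm: postorder visits root last, so walk postorder right-to-left;
each value is the root of the current inorder slice — split it at that
value, recurse on the right subtree first, then the left.
Recursive splits:
  root=19; inorder splits into left=[3, 16, 17], right=[22, 24, 27, 28]
  root=27; inorder splits into left=[22, 24], right=[28]
  root=28; inorder splits into left=[], right=[]
  root=24; inorder splits into left=[22], right=[]
  root=22; inorder splits into left=[], right=[]
  root=16; inorder splits into left=[3], right=[17]
  root=17; inorder splits into left=[], right=[]
  root=3; inorder splits into left=[], right=[]
Reconstructed level-order: [19, 16, 27, 3, 17, 24, 28, 22]


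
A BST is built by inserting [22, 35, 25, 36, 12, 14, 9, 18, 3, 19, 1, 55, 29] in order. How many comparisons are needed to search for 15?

Search path for 15: 22 -> 12 -> 14 -> 18
Found: False
Comparisons: 4


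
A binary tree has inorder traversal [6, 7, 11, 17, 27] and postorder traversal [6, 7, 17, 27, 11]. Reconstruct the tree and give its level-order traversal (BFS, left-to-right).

Inorder:   [6, 7, 11, 17, 27]
Postorder: [6, 7, 17, 27, 11]
Algorithm: postorder visits root last, so walk postorder right-to-left;
each value is the root of the current inorder slice — split it at that
value, recurse on the right subtree first, then the left.
Recursive splits:
  root=11; inorder splits into left=[6, 7], right=[17, 27]
  root=27; inorder splits into left=[17], right=[]
  root=17; inorder splits into left=[], right=[]
  root=7; inorder splits into left=[6], right=[]
  root=6; inorder splits into left=[], right=[]
Reconstructed level-order: [11, 7, 27, 6, 17]


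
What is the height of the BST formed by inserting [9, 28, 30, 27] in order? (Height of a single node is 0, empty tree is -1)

Insertion order: [9, 28, 30, 27]
Tree (level-order array): [9, None, 28, 27, 30]
Compute height bottom-up (empty subtree = -1):
  height(27) = 1 + max(-1, -1) = 0
  height(30) = 1 + max(-1, -1) = 0
  height(28) = 1 + max(0, 0) = 1
  height(9) = 1 + max(-1, 1) = 2
Height = 2


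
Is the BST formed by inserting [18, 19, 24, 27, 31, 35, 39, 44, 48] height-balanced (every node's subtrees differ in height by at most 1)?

Tree (level-order array): [18, None, 19, None, 24, None, 27, None, 31, None, 35, None, 39, None, 44, None, 48]
Definition: a tree is height-balanced if, at every node, |h(left) - h(right)| <= 1 (empty subtree has height -1).
Bottom-up per-node check:
  node 48: h_left=-1, h_right=-1, diff=0 [OK], height=0
  node 44: h_left=-1, h_right=0, diff=1 [OK], height=1
  node 39: h_left=-1, h_right=1, diff=2 [FAIL (|-1-1|=2 > 1)], height=2
  node 35: h_left=-1, h_right=2, diff=3 [FAIL (|-1-2|=3 > 1)], height=3
  node 31: h_left=-1, h_right=3, diff=4 [FAIL (|-1-3|=4 > 1)], height=4
  node 27: h_left=-1, h_right=4, diff=5 [FAIL (|-1-4|=5 > 1)], height=5
  node 24: h_left=-1, h_right=5, diff=6 [FAIL (|-1-5|=6 > 1)], height=6
  node 19: h_left=-1, h_right=6, diff=7 [FAIL (|-1-6|=7 > 1)], height=7
  node 18: h_left=-1, h_right=7, diff=8 [FAIL (|-1-7|=8 > 1)], height=8
Node 39 violates the condition: |-1 - 1| = 2 > 1.
Result: Not balanced


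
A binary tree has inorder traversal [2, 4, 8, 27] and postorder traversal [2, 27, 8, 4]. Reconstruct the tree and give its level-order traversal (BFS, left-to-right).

Inorder:   [2, 4, 8, 27]
Postorder: [2, 27, 8, 4]
Algorithm: postorder visits root last, so walk postorder right-to-left;
each value is the root of the current inorder slice — split it at that
value, recurse on the right subtree first, then the left.
Recursive splits:
  root=4; inorder splits into left=[2], right=[8, 27]
  root=8; inorder splits into left=[], right=[27]
  root=27; inorder splits into left=[], right=[]
  root=2; inorder splits into left=[], right=[]
Reconstructed level-order: [4, 2, 8, 27]


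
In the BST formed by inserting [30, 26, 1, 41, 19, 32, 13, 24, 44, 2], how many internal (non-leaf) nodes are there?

Tree built from: [30, 26, 1, 41, 19, 32, 13, 24, 44, 2]
Tree (level-order array): [30, 26, 41, 1, None, 32, 44, None, 19, None, None, None, None, 13, 24, 2]
Rule: An internal node has at least one child.
Per-node child counts:
  node 30: 2 child(ren)
  node 26: 1 child(ren)
  node 1: 1 child(ren)
  node 19: 2 child(ren)
  node 13: 1 child(ren)
  node 2: 0 child(ren)
  node 24: 0 child(ren)
  node 41: 2 child(ren)
  node 32: 0 child(ren)
  node 44: 0 child(ren)
Matching nodes: [30, 26, 1, 19, 13, 41]
Count of internal (non-leaf) nodes: 6


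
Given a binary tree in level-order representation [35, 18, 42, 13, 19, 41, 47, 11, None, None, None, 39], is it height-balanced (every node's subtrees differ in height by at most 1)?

Tree (level-order array): [35, 18, 42, 13, 19, 41, 47, 11, None, None, None, 39]
Definition: a tree is height-balanced if, at every node, |h(left) - h(right)| <= 1 (empty subtree has height -1).
Bottom-up per-node check:
  node 11: h_left=-1, h_right=-1, diff=0 [OK], height=0
  node 13: h_left=0, h_right=-1, diff=1 [OK], height=1
  node 19: h_left=-1, h_right=-1, diff=0 [OK], height=0
  node 18: h_left=1, h_right=0, diff=1 [OK], height=2
  node 39: h_left=-1, h_right=-1, diff=0 [OK], height=0
  node 41: h_left=0, h_right=-1, diff=1 [OK], height=1
  node 47: h_left=-1, h_right=-1, diff=0 [OK], height=0
  node 42: h_left=1, h_right=0, diff=1 [OK], height=2
  node 35: h_left=2, h_right=2, diff=0 [OK], height=3
All nodes satisfy the balance condition.
Result: Balanced


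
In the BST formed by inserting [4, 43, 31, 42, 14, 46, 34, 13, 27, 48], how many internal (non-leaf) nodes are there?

Tree built from: [4, 43, 31, 42, 14, 46, 34, 13, 27, 48]
Tree (level-order array): [4, None, 43, 31, 46, 14, 42, None, 48, 13, 27, 34]
Rule: An internal node has at least one child.
Per-node child counts:
  node 4: 1 child(ren)
  node 43: 2 child(ren)
  node 31: 2 child(ren)
  node 14: 2 child(ren)
  node 13: 0 child(ren)
  node 27: 0 child(ren)
  node 42: 1 child(ren)
  node 34: 0 child(ren)
  node 46: 1 child(ren)
  node 48: 0 child(ren)
Matching nodes: [4, 43, 31, 14, 42, 46]
Count of internal (non-leaf) nodes: 6


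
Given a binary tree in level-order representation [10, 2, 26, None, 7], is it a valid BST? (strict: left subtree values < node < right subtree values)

Level-order array: [10, 2, 26, None, 7]
Validate using subtree bounds (lo, hi): at each node, require lo < value < hi,
then recurse left with hi=value and right with lo=value.
Preorder trace (stopping at first violation):
  at node 10 with bounds (-inf, +inf): OK
  at node 2 with bounds (-inf, 10): OK
  at node 7 with bounds (2, 10): OK
  at node 26 with bounds (10, +inf): OK
No violation found at any node.
Result: Valid BST


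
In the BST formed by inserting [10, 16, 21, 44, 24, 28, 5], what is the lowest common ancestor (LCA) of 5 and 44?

Tree insertion order: [10, 16, 21, 44, 24, 28, 5]
Tree (level-order array): [10, 5, 16, None, None, None, 21, None, 44, 24, None, None, 28]
In a BST, the LCA of p=5, q=44 is the first node v on the
root-to-leaf path with p <= v <= q (go left if both < v, right if both > v).
Walk from root:
  at 10: 5 <= 10 <= 44, this is the LCA
LCA = 10


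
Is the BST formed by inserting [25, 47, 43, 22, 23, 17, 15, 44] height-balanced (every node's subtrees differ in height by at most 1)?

Tree (level-order array): [25, 22, 47, 17, 23, 43, None, 15, None, None, None, None, 44]
Definition: a tree is height-balanced if, at every node, |h(left) - h(right)| <= 1 (empty subtree has height -1).
Bottom-up per-node check:
  node 15: h_left=-1, h_right=-1, diff=0 [OK], height=0
  node 17: h_left=0, h_right=-1, diff=1 [OK], height=1
  node 23: h_left=-1, h_right=-1, diff=0 [OK], height=0
  node 22: h_left=1, h_right=0, diff=1 [OK], height=2
  node 44: h_left=-1, h_right=-1, diff=0 [OK], height=0
  node 43: h_left=-1, h_right=0, diff=1 [OK], height=1
  node 47: h_left=1, h_right=-1, diff=2 [FAIL (|1--1|=2 > 1)], height=2
  node 25: h_left=2, h_right=2, diff=0 [OK], height=3
Node 47 violates the condition: |1 - -1| = 2 > 1.
Result: Not balanced


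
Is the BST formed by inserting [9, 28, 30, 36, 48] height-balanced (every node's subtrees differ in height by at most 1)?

Tree (level-order array): [9, None, 28, None, 30, None, 36, None, 48]
Definition: a tree is height-balanced if, at every node, |h(left) - h(right)| <= 1 (empty subtree has height -1).
Bottom-up per-node check:
  node 48: h_left=-1, h_right=-1, diff=0 [OK], height=0
  node 36: h_left=-1, h_right=0, diff=1 [OK], height=1
  node 30: h_left=-1, h_right=1, diff=2 [FAIL (|-1-1|=2 > 1)], height=2
  node 28: h_left=-1, h_right=2, diff=3 [FAIL (|-1-2|=3 > 1)], height=3
  node 9: h_left=-1, h_right=3, diff=4 [FAIL (|-1-3|=4 > 1)], height=4
Node 30 violates the condition: |-1 - 1| = 2 > 1.
Result: Not balanced


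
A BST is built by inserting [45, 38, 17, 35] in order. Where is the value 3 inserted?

Starting tree (level order): [45, 38, None, 17, None, None, 35]
Insertion path: 45 -> 38 -> 17
Result: insert 3 as left child of 17
Final tree (level order): [45, 38, None, 17, None, 3, 35]


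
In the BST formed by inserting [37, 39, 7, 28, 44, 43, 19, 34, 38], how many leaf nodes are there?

Tree built from: [37, 39, 7, 28, 44, 43, 19, 34, 38]
Tree (level-order array): [37, 7, 39, None, 28, 38, 44, 19, 34, None, None, 43]
Rule: A leaf has 0 children.
Per-node child counts:
  node 37: 2 child(ren)
  node 7: 1 child(ren)
  node 28: 2 child(ren)
  node 19: 0 child(ren)
  node 34: 0 child(ren)
  node 39: 2 child(ren)
  node 38: 0 child(ren)
  node 44: 1 child(ren)
  node 43: 0 child(ren)
Matching nodes: [19, 34, 38, 43]
Count of leaf nodes: 4


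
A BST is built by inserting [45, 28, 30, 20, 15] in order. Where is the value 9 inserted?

Starting tree (level order): [45, 28, None, 20, 30, 15]
Insertion path: 45 -> 28 -> 20 -> 15
Result: insert 9 as left child of 15
Final tree (level order): [45, 28, None, 20, 30, 15, None, None, None, 9]


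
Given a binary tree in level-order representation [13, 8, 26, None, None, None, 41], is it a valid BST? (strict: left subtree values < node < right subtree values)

Level-order array: [13, 8, 26, None, None, None, 41]
Validate using subtree bounds (lo, hi): at each node, require lo < value < hi,
then recurse left with hi=value and right with lo=value.
Preorder trace (stopping at first violation):
  at node 13 with bounds (-inf, +inf): OK
  at node 8 with bounds (-inf, 13): OK
  at node 26 with bounds (13, +inf): OK
  at node 41 with bounds (26, +inf): OK
No violation found at any node.
Result: Valid BST


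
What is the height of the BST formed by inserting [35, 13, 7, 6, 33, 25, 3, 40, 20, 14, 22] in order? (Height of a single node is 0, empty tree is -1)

Insertion order: [35, 13, 7, 6, 33, 25, 3, 40, 20, 14, 22]
Tree (level-order array): [35, 13, 40, 7, 33, None, None, 6, None, 25, None, 3, None, 20, None, None, None, 14, 22]
Compute height bottom-up (empty subtree = -1):
  height(3) = 1 + max(-1, -1) = 0
  height(6) = 1 + max(0, -1) = 1
  height(7) = 1 + max(1, -1) = 2
  height(14) = 1 + max(-1, -1) = 0
  height(22) = 1 + max(-1, -1) = 0
  height(20) = 1 + max(0, 0) = 1
  height(25) = 1 + max(1, -1) = 2
  height(33) = 1 + max(2, -1) = 3
  height(13) = 1 + max(2, 3) = 4
  height(40) = 1 + max(-1, -1) = 0
  height(35) = 1 + max(4, 0) = 5
Height = 5


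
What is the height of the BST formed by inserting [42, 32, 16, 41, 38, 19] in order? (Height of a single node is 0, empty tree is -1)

Insertion order: [42, 32, 16, 41, 38, 19]
Tree (level-order array): [42, 32, None, 16, 41, None, 19, 38]
Compute height bottom-up (empty subtree = -1):
  height(19) = 1 + max(-1, -1) = 0
  height(16) = 1 + max(-1, 0) = 1
  height(38) = 1 + max(-1, -1) = 0
  height(41) = 1 + max(0, -1) = 1
  height(32) = 1 + max(1, 1) = 2
  height(42) = 1 + max(2, -1) = 3
Height = 3


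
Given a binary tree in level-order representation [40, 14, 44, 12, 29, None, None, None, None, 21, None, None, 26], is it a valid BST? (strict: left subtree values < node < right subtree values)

Level-order array: [40, 14, 44, 12, 29, None, None, None, None, 21, None, None, 26]
Validate using subtree bounds (lo, hi): at each node, require lo < value < hi,
then recurse left with hi=value and right with lo=value.
Preorder trace (stopping at first violation):
  at node 40 with bounds (-inf, +inf): OK
  at node 14 with bounds (-inf, 40): OK
  at node 12 with bounds (-inf, 14): OK
  at node 29 with bounds (14, 40): OK
  at node 21 with bounds (14, 29): OK
  at node 26 with bounds (21, 29): OK
  at node 44 with bounds (40, +inf): OK
No violation found at any node.
Result: Valid BST


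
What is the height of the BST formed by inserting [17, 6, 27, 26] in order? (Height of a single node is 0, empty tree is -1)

Insertion order: [17, 6, 27, 26]
Tree (level-order array): [17, 6, 27, None, None, 26]
Compute height bottom-up (empty subtree = -1):
  height(6) = 1 + max(-1, -1) = 0
  height(26) = 1 + max(-1, -1) = 0
  height(27) = 1 + max(0, -1) = 1
  height(17) = 1 + max(0, 1) = 2
Height = 2


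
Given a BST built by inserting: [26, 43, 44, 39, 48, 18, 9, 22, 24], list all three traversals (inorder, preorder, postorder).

Tree insertion order: [26, 43, 44, 39, 48, 18, 9, 22, 24]
Tree (level-order array): [26, 18, 43, 9, 22, 39, 44, None, None, None, 24, None, None, None, 48]
Inorder (L, root, R): [9, 18, 22, 24, 26, 39, 43, 44, 48]
Preorder (root, L, R): [26, 18, 9, 22, 24, 43, 39, 44, 48]
Postorder (L, R, root): [9, 24, 22, 18, 39, 48, 44, 43, 26]


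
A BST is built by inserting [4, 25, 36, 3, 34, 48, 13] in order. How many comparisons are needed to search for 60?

Search path for 60: 4 -> 25 -> 36 -> 48
Found: False
Comparisons: 4


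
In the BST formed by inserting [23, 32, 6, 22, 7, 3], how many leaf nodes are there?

Tree built from: [23, 32, 6, 22, 7, 3]
Tree (level-order array): [23, 6, 32, 3, 22, None, None, None, None, 7]
Rule: A leaf has 0 children.
Per-node child counts:
  node 23: 2 child(ren)
  node 6: 2 child(ren)
  node 3: 0 child(ren)
  node 22: 1 child(ren)
  node 7: 0 child(ren)
  node 32: 0 child(ren)
Matching nodes: [3, 7, 32]
Count of leaf nodes: 3


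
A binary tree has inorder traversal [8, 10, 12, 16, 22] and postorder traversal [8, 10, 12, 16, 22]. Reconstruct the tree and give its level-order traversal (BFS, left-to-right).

Inorder:   [8, 10, 12, 16, 22]
Postorder: [8, 10, 12, 16, 22]
Algorithm: postorder visits root last, so walk postorder right-to-left;
each value is the root of the current inorder slice — split it at that
value, recurse on the right subtree first, then the left.
Recursive splits:
  root=22; inorder splits into left=[8, 10, 12, 16], right=[]
  root=16; inorder splits into left=[8, 10, 12], right=[]
  root=12; inorder splits into left=[8, 10], right=[]
  root=10; inorder splits into left=[8], right=[]
  root=8; inorder splits into left=[], right=[]
Reconstructed level-order: [22, 16, 12, 10, 8]


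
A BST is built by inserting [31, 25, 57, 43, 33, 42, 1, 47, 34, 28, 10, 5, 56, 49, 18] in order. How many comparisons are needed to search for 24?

Search path for 24: 31 -> 25 -> 1 -> 10 -> 18
Found: False
Comparisons: 5


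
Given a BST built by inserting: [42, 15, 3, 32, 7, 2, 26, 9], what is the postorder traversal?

Tree insertion order: [42, 15, 3, 32, 7, 2, 26, 9]
Tree (level-order array): [42, 15, None, 3, 32, 2, 7, 26, None, None, None, None, 9]
Postorder traversal: [2, 9, 7, 3, 26, 32, 15, 42]


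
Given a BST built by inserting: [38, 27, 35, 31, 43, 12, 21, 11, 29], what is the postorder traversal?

Tree insertion order: [38, 27, 35, 31, 43, 12, 21, 11, 29]
Tree (level-order array): [38, 27, 43, 12, 35, None, None, 11, 21, 31, None, None, None, None, None, 29]
Postorder traversal: [11, 21, 12, 29, 31, 35, 27, 43, 38]


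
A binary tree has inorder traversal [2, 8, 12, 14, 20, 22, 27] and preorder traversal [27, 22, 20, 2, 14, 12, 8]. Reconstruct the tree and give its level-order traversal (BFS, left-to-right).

Inorder:  [2, 8, 12, 14, 20, 22, 27]
Preorder: [27, 22, 20, 2, 14, 12, 8]
Algorithm: preorder visits root first, so consume preorder in order;
for each root, split the current inorder slice at that value into
left-subtree inorder and right-subtree inorder, then recurse.
Recursive splits:
  root=27; inorder splits into left=[2, 8, 12, 14, 20, 22], right=[]
  root=22; inorder splits into left=[2, 8, 12, 14, 20], right=[]
  root=20; inorder splits into left=[2, 8, 12, 14], right=[]
  root=2; inorder splits into left=[], right=[8, 12, 14]
  root=14; inorder splits into left=[8, 12], right=[]
  root=12; inorder splits into left=[8], right=[]
  root=8; inorder splits into left=[], right=[]
Reconstructed level-order: [27, 22, 20, 2, 14, 12, 8]


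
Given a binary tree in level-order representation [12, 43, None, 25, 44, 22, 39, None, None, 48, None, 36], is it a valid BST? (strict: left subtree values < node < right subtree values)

Level-order array: [12, 43, None, 25, 44, 22, 39, None, None, 48, None, 36]
Validate using subtree bounds (lo, hi): at each node, require lo < value < hi,
then recurse left with hi=value and right with lo=value.
Preorder trace (stopping at first violation):
  at node 12 with bounds (-inf, +inf): OK
  at node 43 with bounds (-inf, 12): VIOLATION
Node 43 violates its bound: not (-inf < 43 < 12).
Result: Not a valid BST


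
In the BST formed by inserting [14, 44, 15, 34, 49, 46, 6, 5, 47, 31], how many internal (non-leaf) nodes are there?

Tree built from: [14, 44, 15, 34, 49, 46, 6, 5, 47, 31]
Tree (level-order array): [14, 6, 44, 5, None, 15, 49, None, None, None, 34, 46, None, 31, None, None, 47]
Rule: An internal node has at least one child.
Per-node child counts:
  node 14: 2 child(ren)
  node 6: 1 child(ren)
  node 5: 0 child(ren)
  node 44: 2 child(ren)
  node 15: 1 child(ren)
  node 34: 1 child(ren)
  node 31: 0 child(ren)
  node 49: 1 child(ren)
  node 46: 1 child(ren)
  node 47: 0 child(ren)
Matching nodes: [14, 6, 44, 15, 34, 49, 46]
Count of internal (non-leaf) nodes: 7


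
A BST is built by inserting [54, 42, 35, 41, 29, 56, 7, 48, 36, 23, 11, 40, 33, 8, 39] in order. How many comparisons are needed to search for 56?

Search path for 56: 54 -> 56
Found: True
Comparisons: 2


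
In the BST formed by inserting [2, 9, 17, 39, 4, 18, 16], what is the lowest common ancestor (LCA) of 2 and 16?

Tree insertion order: [2, 9, 17, 39, 4, 18, 16]
Tree (level-order array): [2, None, 9, 4, 17, None, None, 16, 39, None, None, 18]
In a BST, the LCA of p=2, q=16 is the first node v on the
root-to-leaf path with p <= v <= q (go left if both < v, right if both > v).
Walk from root:
  at 2: 2 <= 2 <= 16, this is the LCA
LCA = 2


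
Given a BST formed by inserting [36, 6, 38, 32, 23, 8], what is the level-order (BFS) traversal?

Tree insertion order: [36, 6, 38, 32, 23, 8]
Tree (level-order array): [36, 6, 38, None, 32, None, None, 23, None, 8]
BFS from the root, enqueuing left then right child of each popped node:
  queue [36] -> pop 36, enqueue [6, 38], visited so far: [36]
  queue [6, 38] -> pop 6, enqueue [32], visited so far: [36, 6]
  queue [38, 32] -> pop 38, enqueue [none], visited so far: [36, 6, 38]
  queue [32] -> pop 32, enqueue [23], visited so far: [36, 6, 38, 32]
  queue [23] -> pop 23, enqueue [8], visited so far: [36, 6, 38, 32, 23]
  queue [8] -> pop 8, enqueue [none], visited so far: [36, 6, 38, 32, 23, 8]
Result: [36, 6, 38, 32, 23, 8]


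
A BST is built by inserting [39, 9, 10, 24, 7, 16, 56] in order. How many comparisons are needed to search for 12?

Search path for 12: 39 -> 9 -> 10 -> 24 -> 16
Found: False
Comparisons: 5


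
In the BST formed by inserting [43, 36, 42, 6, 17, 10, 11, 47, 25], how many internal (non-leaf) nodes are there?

Tree built from: [43, 36, 42, 6, 17, 10, 11, 47, 25]
Tree (level-order array): [43, 36, 47, 6, 42, None, None, None, 17, None, None, 10, 25, None, 11]
Rule: An internal node has at least one child.
Per-node child counts:
  node 43: 2 child(ren)
  node 36: 2 child(ren)
  node 6: 1 child(ren)
  node 17: 2 child(ren)
  node 10: 1 child(ren)
  node 11: 0 child(ren)
  node 25: 0 child(ren)
  node 42: 0 child(ren)
  node 47: 0 child(ren)
Matching nodes: [43, 36, 6, 17, 10]
Count of internal (non-leaf) nodes: 5


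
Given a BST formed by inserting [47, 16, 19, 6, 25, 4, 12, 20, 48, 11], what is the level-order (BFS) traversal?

Tree insertion order: [47, 16, 19, 6, 25, 4, 12, 20, 48, 11]
Tree (level-order array): [47, 16, 48, 6, 19, None, None, 4, 12, None, 25, None, None, 11, None, 20]
BFS from the root, enqueuing left then right child of each popped node:
  queue [47] -> pop 47, enqueue [16, 48], visited so far: [47]
  queue [16, 48] -> pop 16, enqueue [6, 19], visited so far: [47, 16]
  queue [48, 6, 19] -> pop 48, enqueue [none], visited so far: [47, 16, 48]
  queue [6, 19] -> pop 6, enqueue [4, 12], visited so far: [47, 16, 48, 6]
  queue [19, 4, 12] -> pop 19, enqueue [25], visited so far: [47, 16, 48, 6, 19]
  queue [4, 12, 25] -> pop 4, enqueue [none], visited so far: [47, 16, 48, 6, 19, 4]
  queue [12, 25] -> pop 12, enqueue [11], visited so far: [47, 16, 48, 6, 19, 4, 12]
  queue [25, 11] -> pop 25, enqueue [20], visited so far: [47, 16, 48, 6, 19, 4, 12, 25]
  queue [11, 20] -> pop 11, enqueue [none], visited so far: [47, 16, 48, 6, 19, 4, 12, 25, 11]
  queue [20] -> pop 20, enqueue [none], visited so far: [47, 16, 48, 6, 19, 4, 12, 25, 11, 20]
Result: [47, 16, 48, 6, 19, 4, 12, 25, 11, 20]


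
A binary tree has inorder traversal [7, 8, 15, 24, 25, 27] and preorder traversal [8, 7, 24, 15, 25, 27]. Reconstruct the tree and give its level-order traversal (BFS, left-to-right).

Inorder:  [7, 8, 15, 24, 25, 27]
Preorder: [8, 7, 24, 15, 25, 27]
Algorithm: preorder visits root first, so consume preorder in order;
for each root, split the current inorder slice at that value into
left-subtree inorder and right-subtree inorder, then recurse.
Recursive splits:
  root=8; inorder splits into left=[7], right=[15, 24, 25, 27]
  root=7; inorder splits into left=[], right=[]
  root=24; inorder splits into left=[15], right=[25, 27]
  root=15; inorder splits into left=[], right=[]
  root=25; inorder splits into left=[], right=[27]
  root=27; inorder splits into left=[], right=[]
Reconstructed level-order: [8, 7, 24, 15, 25, 27]


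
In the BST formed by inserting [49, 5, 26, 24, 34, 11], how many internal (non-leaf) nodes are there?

Tree built from: [49, 5, 26, 24, 34, 11]
Tree (level-order array): [49, 5, None, None, 26, 24, 34, 11]
Rule: An internal node has at least one child.
Per-node child counts:
  node 49: 1 child(ren)
  node 5: 1 child(ren)
  node 26: 2 child(ren)
  node 24: 1 child(ren)
  node 11: 0 child(ren)
  node 34: 0 child(ren)
Matching nodes: [49, 5, 26, 24]
Count of internal (non-leaf) nodes: 4


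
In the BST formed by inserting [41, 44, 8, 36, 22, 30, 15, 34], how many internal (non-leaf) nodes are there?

Tree built from: [41, 44, 8, 36, 22, 30, 15, 34]
Tree (level-order array): [41, 8, 44, None, 36, None, None, 22, None, 15, 30, None, None, None, 34]
Rule: An internal node has at least one child.
Per-node child counts:
  node 41: 2 child(ren)
  node 8: 1 child(ren)
  node 36: 1 child(ren)
  node 22: 2 child(ren)
  node 15: 0 child(ren)
  node 30: 1 child(ren)
  node 34: 0 child(ren)
  node 44: 0 child(ren)
Matching nodes: [41, 8, 36, 22, 30]
Count of internal (non-leaf) nodes: 5


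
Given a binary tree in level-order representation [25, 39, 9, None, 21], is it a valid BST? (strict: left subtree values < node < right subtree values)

Level-order array: [25, 39, 9, None, 21]
Validate using subtree bounds (lo, hi): at each node, require lo < value < hi,
then recurse left with hi=value and right with lo=value.
Preorder trace (stopping at first violation):
  at node 25 with bounds (-inf, +inf): OK
  at node 39 with bounds (-inf, 25): VIOLATION
Node 39 violates its bound: not (-inf < 39 < 25).
Result: Not a valid BST


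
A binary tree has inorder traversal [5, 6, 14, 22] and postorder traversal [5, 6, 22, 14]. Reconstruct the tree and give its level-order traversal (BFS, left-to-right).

Inorder:   [5, 6, 14, 22]
Postorder: [5, 6, 22, 14]
Algorithm: postorder visits root last, so walk postorder right-to-left;
each value is the root of the current inorder slice — split it at that
value, recurse on the right subtree first, then the left.
Recursive splits:
  root=14; inorder splits into left=[5, 6], right=[22]
  root=22; inorder splits into left=[], right=[]
  root=6; inorder splits into left=[5], right=[]
  root=5; inorder splits into left=[], right=[]
Reconstructed level-order: [14, 6, 22, 5]


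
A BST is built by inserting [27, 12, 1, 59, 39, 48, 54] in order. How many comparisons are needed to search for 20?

Search path for 20: 27 -> 12
Found: False
Comparisons: 2


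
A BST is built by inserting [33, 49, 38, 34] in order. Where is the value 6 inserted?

Starting tree (level order): [33, None, 49, 38, None, 34]
Insertion path: 33
Result: insert 6 as left child of 33
Final tree (level order): [33, 6, 49, None, None, 38, None, 34]


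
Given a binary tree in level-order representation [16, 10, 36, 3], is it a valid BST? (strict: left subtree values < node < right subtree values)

Level-order array: [16, 10, 36, 3]
Validate using subtree bounds (lo, hi): at each node, require lo < value < hi,
then recurse left with hi=value and right with lo=value.
Preorder trace (stopping at first violation):
  at node 16 with bounds (-inf, +inf): OK
  at node 10 with bounds (-inf, 16): OK
  at node 3 with bounds (-inf, 10): OK
  at node 36 with bounds (16, +inf): OK
No violation found at any node.
Result: Valid BST


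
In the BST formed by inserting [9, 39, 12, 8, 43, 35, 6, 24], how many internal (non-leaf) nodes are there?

Tree built from: [9, 39, 12, 8, 43, 35, 6, 24]
Tree (level-order array): [9, 8, 39, 6, None, 12, 43, None, None, None, 35, None, None, 24]
Rule: An internal node has at least one child.
Per-node child counts:
  node 9: 2 child(ren)
  node 8: 1 child(ren)
  node 6: 0 child(ren)
  node 39: 2 child(ren)
  node 12: 1 child(ren)
  node 35: 1 child(ren)
  node 24: 0 child(ren)
  node 43: 0 child(ren)
Matching nodes: [9, 8, 39, 12, 35]
Count of internal (non-leaf) nodes: 5


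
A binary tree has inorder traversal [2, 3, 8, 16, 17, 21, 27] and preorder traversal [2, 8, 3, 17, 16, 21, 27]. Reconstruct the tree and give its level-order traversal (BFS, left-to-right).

Inorder:  [2, 3, 8, 16, 17, 21, 27]
Preorder: [2, 8, 3, 17, 16, 21, 27]
Algorithm: preorder visits root first, so consume preorder in order;
for each root, split the current inorder slice at that value into
left-subtree inorder and right-subtree inorder, then recurse.
Recursive splits:
  root=2; inorder splits into left=[], right=[3, 8, 16, 17, 21, 27]
  root=8; inorder splits into left=[3], right=[16, 17, 21, 27]
  root=3; inorder splits into left=[], right=[]
  root=17; inorder splits into left=[16], right=[21, 27]
  root=16; inorder splits into left=[], right=[]
  root=21; inorder splits into left=[], right=[27]
  root=27; inorder splits into left=[], right=[]
Reconstructed level-order: [2, 8, 3, 17, 16, 21, 27]


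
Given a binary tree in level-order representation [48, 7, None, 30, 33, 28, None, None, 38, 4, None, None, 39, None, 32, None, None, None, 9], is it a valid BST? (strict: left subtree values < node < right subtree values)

Level-order array: [48, 7, None, 30, 33, 28, None, None, 38, 4, None, None, 39, None, 32, None, None, None, 9]
Validate using subtree bounds (lo, hi): at each node, require lo < value < hi,
then recurse left with hi=value and right with lo=value.
Preorder trace (stopping at first violation):
  at node 48 with bounds (-inf, +inf): OK
  at node 7 with bounds (-inf, 48): OK
  at node 30 with bounds (-inf, 7): VIOLATION
Node 30 violates its bound: not (-inf < 30 < 7).
Result: Not a valid BST


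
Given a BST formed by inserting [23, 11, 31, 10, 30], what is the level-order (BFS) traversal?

Tree insertion order: [23, 11, 31, 10, 30]
Tree (level-order array): [23, 11, 31, 10, None, 30]
BFS from the root, enqueuing left then right child of each popped node:
  queue [23] -> pop 23, enqueue [11, 31], visited so far: [23]
  queue [11, 31] -> pop 11, enqueue [10], visited so far: [23, 11]
  queue [31, 10] -> pop 31, enqueue [30], visited so far: [23, 11, 31]
  queue [10, 30] -> pop 10, enqueue [none], visited so far: [23, 11, 31, 10]
  queue [30] -> pop 30, enqueue [none], visited so far: [23, 11, 31, 10, 30]
Result: [23, 11, 31, 10, 30]


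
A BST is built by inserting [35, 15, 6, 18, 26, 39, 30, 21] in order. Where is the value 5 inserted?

Starting tree (level order): [35, 15, 39, 6, 18, None, None, None, None, None, 26, 21, 30]
Insertion path: 35 -> 15 -> 6
Result: insert 5 as left child of 6
Final tree (level order): [35, 15, 39, 6, 18, None, None, 5, None, None, 26, None, None, 21, 30]


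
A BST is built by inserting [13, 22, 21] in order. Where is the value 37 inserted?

Starting tree (level order): [13, None, 22, 21]
Insertion path: 13 -> 22
Result: insert 37 as right child of 22
Final tree (level order): [13, None, 22, 21, 37]


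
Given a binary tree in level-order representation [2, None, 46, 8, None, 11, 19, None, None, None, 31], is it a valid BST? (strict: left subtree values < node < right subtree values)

Level-order array: [2, None, 46, 8, None, 11, 19, None, None, None, 31]
Validate using subtree bounds (lo, hi): at each node, require lo < value < hi,
then recurse left with hi=value and right with lo=value.
Preorder trace (stopping at first violation):
  at node 2 with bounds (-inf, +inf): OK
  at node 46 with bounds (2, +inf): OK
  at node 8 with bounds (2, 46): OK
  at node 11 with bounds (2, 8): VIOLATION
Node 11 violates its bound: not (2 < 11 < 8).
Result: Not a valid BST


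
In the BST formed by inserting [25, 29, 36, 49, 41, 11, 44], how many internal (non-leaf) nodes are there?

Tree built from: [25, 29, 36, 49, 41, 11, 44]
Tree (level-order array): [25, 11, 29, None, None, None, 36, None, 49, 41, None, None, 44]
Rule: An internal node has at least one child.
Per-node child counts:
  node 25: 2 child(ren)
  node 11: 0 child(ren)
  node 29: 1 child(ren)
  node 36: 1 child(ren)
  node 49: 1 child(ren)
  node 41: 1 child(ren)
  node 44: 0 child(ren)
Matching nodes: [25, 29, 36, 49, 41]
Count of internal (non-leaf) nodes: 5


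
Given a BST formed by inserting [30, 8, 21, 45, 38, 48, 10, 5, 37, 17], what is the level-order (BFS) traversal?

Tree insertion order: [30, 8, 21, 45, 38, 48, 10, 5, 37, 17]
Tree (level-order array): [30, 8, 45, 5, 21, 38, 48, None, None, 10, None, 37, None, None, None, None, 17]
BFS from the root, enqueuing left then right child of each popped node:
  queue [30] -> pop 30, enqueue [8, 45], visited so far: [30]
  queue [8, 45] -> pop 8, enqueue [5, 21], visited so far: [30, 8]
  queue [45, 5, 21] -> pop 45, enqueue [38, 48], visited so far: [30, 8, 45]
  queue [5, 21, 38, 48] -> pop 5, enqueue [none], visited so far: [30, 8, 45, 5]
  queue [21, 38, 48] -> pop 21, enqueue [10], visited so far: [30, 8, 45, 5, 21]
  queue [38, 48, 10] -> pop 38, enqueue [37], visited so far: [30, 8, 45, 5, 21, 38]
  queue [48, 10, 37] -> pop 48, enqueue [none], visited so far: [30, 8, 45, 5, 21, 38, 48]
  queue [10, 37] -> pop 10, enqueue [17], visited so far: [30, 8, 45, 5, 21, 38, 48, 10]
  queue [37, 17] -> pop 37, enqueue [none], visited so far: [30, 8, 45, 5, 21, 38, 48, 10, 37]
  queue [17] -> pop 17, enqueue [none], visited so far: [30, 8, 45, 5, 21, 38, 48, 10, 37, 17]
Result: [30, 8, 45, 5, 21, 38, 48, 10, 37, 17]


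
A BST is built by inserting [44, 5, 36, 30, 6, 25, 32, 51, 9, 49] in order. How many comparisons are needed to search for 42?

Search path for 42: 44 -> 5 -> 36
Found: False
Comparisons: 3


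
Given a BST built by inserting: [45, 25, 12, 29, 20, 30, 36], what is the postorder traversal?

Tree insertion order: [45, 25, 12, 29, 20, 30, 36]
Tree (level-order array): [45, 25, None, 12, 29, None, 20, None, 30, None, None, None, 36]
Postorder traversal: [20, 12, 36, 30, 29, 25, 45]


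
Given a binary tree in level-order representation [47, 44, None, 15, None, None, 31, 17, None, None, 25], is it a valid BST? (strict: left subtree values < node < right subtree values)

Level-order array: [47, 44, None, 15, None, None, 31, 17, None, None, 25]
Validate using subtree bounds (lo, hi): at each node, require lo < value < hi,
then recurse left with hi=value and right with lo=value.
Preorder trace (stopping at first violation):
  at node 47 with bounds (-inf, +inf): OK
  at node 44 with bounds (-inf, 47): OK
  at node 15 with bounds (-inf, 44): OK
  at node 31 with bounds (15, 44): OK
  at node 17 with bounds (15, 31): OK
  at node 25 with bounds (17, 31): OK
No violation found at any node.
Result: Valid BST


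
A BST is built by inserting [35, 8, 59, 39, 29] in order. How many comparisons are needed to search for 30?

Search path for 30: 35 -> 8 -> 29
Found: False
Comparisons: 3


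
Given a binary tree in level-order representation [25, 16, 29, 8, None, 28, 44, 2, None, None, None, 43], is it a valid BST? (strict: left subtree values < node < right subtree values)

Level-order array: [25, 16, 29, 8, None, 28, 44, 2, None, None, None, 43]
Validate using subtree bounds (lo, hi): at each node, require lo < value < hi,
then recurse left with hi=value and right with lo=value.
Preorder trace (stopping at first violation):
  at node 25 with bounds (-inf, +inf): OK
  at node 16 with bounds (-inf, 25): OK
  at node 8 with bounds (-inf, 16): OK
  at node 2 with bounds (-inf, 8): OK
  at node 29 with bounds (25, +inf): OK
  at node 28 with bounds (25, 29): OK
  at node 44 with bounds (29, +inf): OK
  at node 43 with bounds (29, 44): OK
No violation found at any node.
Result: Valid BST
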